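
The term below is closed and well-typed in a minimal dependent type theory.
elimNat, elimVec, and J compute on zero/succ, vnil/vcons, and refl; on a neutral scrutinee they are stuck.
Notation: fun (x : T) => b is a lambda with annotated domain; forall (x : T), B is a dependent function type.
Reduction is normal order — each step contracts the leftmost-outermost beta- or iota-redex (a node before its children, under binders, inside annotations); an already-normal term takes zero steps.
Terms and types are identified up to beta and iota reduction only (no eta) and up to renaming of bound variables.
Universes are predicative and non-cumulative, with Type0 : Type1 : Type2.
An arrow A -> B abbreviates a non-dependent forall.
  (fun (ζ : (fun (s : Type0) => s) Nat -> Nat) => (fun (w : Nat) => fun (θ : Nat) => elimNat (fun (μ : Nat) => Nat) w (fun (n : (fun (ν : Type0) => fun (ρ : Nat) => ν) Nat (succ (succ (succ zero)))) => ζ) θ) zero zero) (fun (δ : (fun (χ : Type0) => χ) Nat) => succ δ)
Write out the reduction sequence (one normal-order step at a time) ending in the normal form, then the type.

normal-order reduction:
  (fun (ζ : (fun (s : Type0) => s) Nat -> Nat) => (fun (w : Nat) => fun (θ : Nat) => elimNat (fun (μ : Nat) => Nat) w (fun (n : (fun (ν : Type0) => fun (ρ : Nat) => ν) Nat (succ (succ (succ zero)))) => ζ) θ) zero zero) (fun (δ : (fun (χ : Type0) => χ) Nat) => succ δ)
  ~> (fun (ζ : Nat) => fun (s : Nat) => elimNat (fun (w : Nat) => Nat) ζ (fun (θ : (fun (μ : Type0) => fun (n : Nat) => μ) Nat (succ (succ (succ zero)))) => fun (ν : (fun (ρ : Type0) => ρ) Nat) => succ ν) s) zero zero
  ~> (fun (ζ : Nat) => elimNat (fun (s : Nat) => Nat) zero (fun (w : (fun (θ : Type0) => fun (μ : Nat) => θ) Nat (succ (succ (succ zero)))) => fun (n : (fun (ν : Type0) => ν) Nat) => succ n) ζ) zero
  ~> elimNat (fun (ζ : Nat) => Nat) zero (fun (s : (fun (w : Type0) => fun (θ : Nat) => w) Nat (succ (succ (succ zero)))) => fun (μ : (fun (n : Type0) => n) Nat) => succ μ) zero
  ~> zero
the term's type:
  Nat


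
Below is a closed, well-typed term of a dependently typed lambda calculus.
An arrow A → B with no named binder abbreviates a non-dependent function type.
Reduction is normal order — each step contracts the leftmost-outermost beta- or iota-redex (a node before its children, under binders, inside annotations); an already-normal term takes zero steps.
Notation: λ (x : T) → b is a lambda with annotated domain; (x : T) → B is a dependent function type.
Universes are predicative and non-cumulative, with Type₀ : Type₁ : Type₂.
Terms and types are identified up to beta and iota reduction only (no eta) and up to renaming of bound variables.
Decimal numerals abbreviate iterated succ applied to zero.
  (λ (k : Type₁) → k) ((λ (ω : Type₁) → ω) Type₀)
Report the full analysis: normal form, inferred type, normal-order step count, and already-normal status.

normal form:
  Type₀
inferred type:
  Type₁
normal-order step count: 2
already normal: no
first contracted redex: a beta-redex


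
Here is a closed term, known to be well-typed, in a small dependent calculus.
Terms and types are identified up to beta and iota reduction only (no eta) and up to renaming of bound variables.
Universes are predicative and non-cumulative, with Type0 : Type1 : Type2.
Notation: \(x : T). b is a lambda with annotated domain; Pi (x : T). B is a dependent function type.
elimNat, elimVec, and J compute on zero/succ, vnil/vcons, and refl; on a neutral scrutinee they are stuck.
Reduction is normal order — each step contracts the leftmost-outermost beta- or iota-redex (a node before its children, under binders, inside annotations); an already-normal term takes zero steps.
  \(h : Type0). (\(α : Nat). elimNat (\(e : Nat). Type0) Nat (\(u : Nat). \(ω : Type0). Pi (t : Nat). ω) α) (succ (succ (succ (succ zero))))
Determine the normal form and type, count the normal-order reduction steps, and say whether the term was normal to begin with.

reduced normal form:
  \(h : Type0). Pi (α : Nat). Pi (e : Nat). Pi (u : Nat). Pi (ω : Nat). Nat
inferred type:
  Pi (h : Type0). Type0
normal-order step count: 14
already normal: no
first contracted redex: a beta-redex


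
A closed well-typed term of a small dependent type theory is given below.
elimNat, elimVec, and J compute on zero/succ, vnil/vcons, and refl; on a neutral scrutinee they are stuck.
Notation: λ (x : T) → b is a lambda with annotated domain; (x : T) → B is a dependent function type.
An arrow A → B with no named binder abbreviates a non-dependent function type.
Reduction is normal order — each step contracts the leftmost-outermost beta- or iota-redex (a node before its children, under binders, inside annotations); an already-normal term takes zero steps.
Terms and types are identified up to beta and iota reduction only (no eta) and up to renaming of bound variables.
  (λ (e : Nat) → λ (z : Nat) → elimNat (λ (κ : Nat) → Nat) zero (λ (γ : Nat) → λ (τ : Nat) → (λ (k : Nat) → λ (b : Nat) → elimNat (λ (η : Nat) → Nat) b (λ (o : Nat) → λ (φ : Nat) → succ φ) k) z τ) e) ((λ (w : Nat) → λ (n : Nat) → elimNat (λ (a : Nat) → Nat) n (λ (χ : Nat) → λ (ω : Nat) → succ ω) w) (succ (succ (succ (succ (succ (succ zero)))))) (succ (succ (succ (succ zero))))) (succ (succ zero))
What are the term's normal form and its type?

normal form:
  succ (succ (succ (succ (succ (succ (succ (succ (succ (succ (succ (succ (succ (succ (succ (succ (succ (succ (succ (succ zero)))))))))))))))))))
type:
  Nat
observation: the term reaches its normal form after 63 normal-order steps.


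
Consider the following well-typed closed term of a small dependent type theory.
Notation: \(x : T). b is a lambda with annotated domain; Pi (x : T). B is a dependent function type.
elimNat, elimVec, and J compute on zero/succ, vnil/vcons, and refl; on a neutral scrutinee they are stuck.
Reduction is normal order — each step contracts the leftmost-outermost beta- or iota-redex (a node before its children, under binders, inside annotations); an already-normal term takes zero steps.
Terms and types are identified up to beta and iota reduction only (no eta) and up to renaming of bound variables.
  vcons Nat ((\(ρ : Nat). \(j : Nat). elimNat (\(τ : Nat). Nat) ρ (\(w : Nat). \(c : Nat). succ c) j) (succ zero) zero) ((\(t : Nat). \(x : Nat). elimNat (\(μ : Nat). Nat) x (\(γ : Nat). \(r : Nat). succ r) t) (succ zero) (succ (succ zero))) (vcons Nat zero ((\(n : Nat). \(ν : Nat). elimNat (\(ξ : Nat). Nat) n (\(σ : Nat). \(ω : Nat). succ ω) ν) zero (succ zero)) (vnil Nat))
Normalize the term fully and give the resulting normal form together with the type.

resulting normal form:
  vcons Nat (succ zero) (succ (succ (succ zero))) (vcons Nat zero (succ zero) (vnil Nat))
inferred type:
  Vec Nat (succ (succ zero))
observation: the leftmost-outermost redex is a beta-redex, and normalization takes 15 steps.


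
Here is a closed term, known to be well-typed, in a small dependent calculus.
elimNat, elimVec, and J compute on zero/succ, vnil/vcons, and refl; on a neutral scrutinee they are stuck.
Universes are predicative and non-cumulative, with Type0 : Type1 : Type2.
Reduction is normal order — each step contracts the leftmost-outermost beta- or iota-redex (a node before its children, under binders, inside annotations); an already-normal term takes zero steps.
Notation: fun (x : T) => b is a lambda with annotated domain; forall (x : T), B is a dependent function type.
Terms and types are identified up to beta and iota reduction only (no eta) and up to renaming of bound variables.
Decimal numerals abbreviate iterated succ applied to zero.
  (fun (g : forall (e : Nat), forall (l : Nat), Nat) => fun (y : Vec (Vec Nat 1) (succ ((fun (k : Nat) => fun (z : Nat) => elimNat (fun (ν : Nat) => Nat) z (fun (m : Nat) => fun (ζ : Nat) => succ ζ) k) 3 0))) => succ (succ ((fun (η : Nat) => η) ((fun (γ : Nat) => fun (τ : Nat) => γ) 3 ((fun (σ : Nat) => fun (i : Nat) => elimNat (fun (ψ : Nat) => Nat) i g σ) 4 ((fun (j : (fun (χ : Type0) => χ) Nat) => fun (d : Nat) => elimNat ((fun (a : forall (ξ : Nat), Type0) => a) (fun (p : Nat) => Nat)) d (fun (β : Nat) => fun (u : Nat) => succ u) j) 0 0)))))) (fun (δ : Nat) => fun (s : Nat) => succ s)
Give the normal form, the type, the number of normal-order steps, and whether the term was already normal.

reduced normal form:
  fun (g : Vec (Vec Nat 1) 4) => 5
inferred type:
  forall (g : Vec (Vec Nat 1) 4), Nat
reduction steps (normal order): 16
started in normal form: no
first contracted redex: a beta-redex


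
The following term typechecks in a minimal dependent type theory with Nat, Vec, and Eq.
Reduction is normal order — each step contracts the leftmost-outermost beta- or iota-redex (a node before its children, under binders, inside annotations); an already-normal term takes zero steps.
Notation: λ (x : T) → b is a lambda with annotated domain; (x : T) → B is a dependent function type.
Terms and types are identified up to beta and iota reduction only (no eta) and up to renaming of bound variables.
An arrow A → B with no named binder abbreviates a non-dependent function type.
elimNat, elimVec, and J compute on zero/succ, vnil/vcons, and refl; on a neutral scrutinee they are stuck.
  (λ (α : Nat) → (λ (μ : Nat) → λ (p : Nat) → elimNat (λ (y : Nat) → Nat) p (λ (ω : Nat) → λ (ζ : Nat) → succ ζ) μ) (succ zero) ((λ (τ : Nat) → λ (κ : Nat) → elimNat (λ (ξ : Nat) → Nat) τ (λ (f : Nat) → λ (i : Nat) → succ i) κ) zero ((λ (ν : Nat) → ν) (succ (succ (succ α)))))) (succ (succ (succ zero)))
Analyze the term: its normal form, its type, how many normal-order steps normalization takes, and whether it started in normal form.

normal form:
  succ (succ (succ (succ (succ (succ (succ zero))))))
type:
  Nat
reduction steps (normal order): 29
term was already normal: no
first contracted redex: a beta-redex


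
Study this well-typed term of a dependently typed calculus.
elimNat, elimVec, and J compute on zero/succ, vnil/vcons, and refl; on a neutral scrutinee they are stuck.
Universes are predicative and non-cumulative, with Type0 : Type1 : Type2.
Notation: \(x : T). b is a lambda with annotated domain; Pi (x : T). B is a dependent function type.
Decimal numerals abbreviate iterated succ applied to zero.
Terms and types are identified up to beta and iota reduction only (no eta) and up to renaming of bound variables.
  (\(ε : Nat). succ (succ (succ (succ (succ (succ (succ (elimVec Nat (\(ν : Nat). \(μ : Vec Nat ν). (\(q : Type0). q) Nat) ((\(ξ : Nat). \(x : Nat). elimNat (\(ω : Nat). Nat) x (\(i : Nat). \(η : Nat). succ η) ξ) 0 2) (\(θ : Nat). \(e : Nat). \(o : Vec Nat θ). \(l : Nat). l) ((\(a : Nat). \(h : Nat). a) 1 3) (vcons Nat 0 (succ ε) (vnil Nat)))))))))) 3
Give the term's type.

inferred type:
  Nat


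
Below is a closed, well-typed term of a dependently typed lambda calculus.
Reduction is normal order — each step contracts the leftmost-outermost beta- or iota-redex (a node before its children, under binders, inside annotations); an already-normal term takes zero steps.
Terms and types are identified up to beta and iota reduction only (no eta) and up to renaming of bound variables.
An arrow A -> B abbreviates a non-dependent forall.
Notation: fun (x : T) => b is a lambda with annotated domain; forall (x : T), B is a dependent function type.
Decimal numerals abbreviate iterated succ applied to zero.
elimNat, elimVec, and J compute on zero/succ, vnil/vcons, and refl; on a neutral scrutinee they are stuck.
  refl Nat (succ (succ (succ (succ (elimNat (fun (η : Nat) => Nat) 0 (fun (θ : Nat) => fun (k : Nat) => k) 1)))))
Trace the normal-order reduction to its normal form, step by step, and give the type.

normal-order reduction:
  refl Nat (succ (succ (succ (succ (elimNat (fun (η : Nat) => Nat) 0 (fun (θ : Nat) => fun (k : Nat) => k) 1)))))
  ~> refl Nat (succ (succ (succ (succ ((fun (η : Nat) => fun (θ : Nat) => θ) 0 (elimNat (fun (k : Nat) => Nat) 0 (fun (t : Nat) => fun (u : Nat) => u) 0))))))
  ~> refl Nat (succ (succ (succ (succ ((fun (η : Nat) => η) (elimNat (fun (θ : Nat) => Nat) 0 (fun (k : Nat) => fun (t : Nat) => t) 0))))))
  ~> refl Nat (succ (succ (succ (succ (elimNat (fun (η : Nat) => Nat) 0 (fun (θ : Nat) => fun (k : Nat) => k) 0)))))
  ~> refl Nat 4
the term's type:
  Eq Nat 4 4


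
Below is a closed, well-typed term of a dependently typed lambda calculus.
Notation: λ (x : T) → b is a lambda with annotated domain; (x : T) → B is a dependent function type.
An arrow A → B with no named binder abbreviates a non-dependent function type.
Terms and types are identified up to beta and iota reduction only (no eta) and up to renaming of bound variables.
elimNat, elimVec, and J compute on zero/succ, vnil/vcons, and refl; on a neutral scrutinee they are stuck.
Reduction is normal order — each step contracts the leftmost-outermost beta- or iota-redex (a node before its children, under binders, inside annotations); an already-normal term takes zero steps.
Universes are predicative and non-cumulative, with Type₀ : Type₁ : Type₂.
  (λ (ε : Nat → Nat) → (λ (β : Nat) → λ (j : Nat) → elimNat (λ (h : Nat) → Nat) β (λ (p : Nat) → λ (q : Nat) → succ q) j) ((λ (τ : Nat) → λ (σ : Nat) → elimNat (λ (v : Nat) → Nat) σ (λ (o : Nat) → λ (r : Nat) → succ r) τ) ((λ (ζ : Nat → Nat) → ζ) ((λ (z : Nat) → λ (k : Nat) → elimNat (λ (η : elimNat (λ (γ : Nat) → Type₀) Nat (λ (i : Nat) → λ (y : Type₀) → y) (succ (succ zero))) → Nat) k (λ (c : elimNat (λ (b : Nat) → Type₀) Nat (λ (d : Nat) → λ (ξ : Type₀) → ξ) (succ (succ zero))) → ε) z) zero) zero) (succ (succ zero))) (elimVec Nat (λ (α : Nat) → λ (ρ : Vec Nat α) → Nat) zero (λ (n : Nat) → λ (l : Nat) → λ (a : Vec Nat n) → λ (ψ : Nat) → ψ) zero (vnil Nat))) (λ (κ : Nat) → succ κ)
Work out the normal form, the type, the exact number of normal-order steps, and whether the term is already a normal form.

resulting normal form:
  succ (succ zero)
the term's type:
  Nat
steps to reach normal form (normal order): 12
term was already normal: no
first redex: a beta-redex


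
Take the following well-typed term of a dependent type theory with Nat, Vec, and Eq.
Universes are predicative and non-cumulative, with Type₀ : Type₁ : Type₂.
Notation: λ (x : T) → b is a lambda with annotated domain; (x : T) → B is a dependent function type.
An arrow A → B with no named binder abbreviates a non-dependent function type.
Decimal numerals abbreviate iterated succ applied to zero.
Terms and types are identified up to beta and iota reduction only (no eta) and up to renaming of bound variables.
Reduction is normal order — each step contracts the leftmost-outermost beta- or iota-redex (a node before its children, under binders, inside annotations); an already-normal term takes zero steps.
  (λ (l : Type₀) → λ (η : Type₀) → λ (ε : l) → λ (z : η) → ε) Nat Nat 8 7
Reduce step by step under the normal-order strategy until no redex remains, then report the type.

reduction (normal order):
  (λ (l : Type₀) → λ (η : Type₀) → λ (ε : l) → λ (z : η) → ε) Nat Nat 8 7
  ~> (λ (l : Type₀) → λ (η : Nat) → λ (ε : l) → η) Nat 8 7
  ~> (λ (l : Nat) → λ (η : Nat) → l) 8 7
  ~> (λ (l : Nat) → 8) 7
  ~> 8
type:
  Nat


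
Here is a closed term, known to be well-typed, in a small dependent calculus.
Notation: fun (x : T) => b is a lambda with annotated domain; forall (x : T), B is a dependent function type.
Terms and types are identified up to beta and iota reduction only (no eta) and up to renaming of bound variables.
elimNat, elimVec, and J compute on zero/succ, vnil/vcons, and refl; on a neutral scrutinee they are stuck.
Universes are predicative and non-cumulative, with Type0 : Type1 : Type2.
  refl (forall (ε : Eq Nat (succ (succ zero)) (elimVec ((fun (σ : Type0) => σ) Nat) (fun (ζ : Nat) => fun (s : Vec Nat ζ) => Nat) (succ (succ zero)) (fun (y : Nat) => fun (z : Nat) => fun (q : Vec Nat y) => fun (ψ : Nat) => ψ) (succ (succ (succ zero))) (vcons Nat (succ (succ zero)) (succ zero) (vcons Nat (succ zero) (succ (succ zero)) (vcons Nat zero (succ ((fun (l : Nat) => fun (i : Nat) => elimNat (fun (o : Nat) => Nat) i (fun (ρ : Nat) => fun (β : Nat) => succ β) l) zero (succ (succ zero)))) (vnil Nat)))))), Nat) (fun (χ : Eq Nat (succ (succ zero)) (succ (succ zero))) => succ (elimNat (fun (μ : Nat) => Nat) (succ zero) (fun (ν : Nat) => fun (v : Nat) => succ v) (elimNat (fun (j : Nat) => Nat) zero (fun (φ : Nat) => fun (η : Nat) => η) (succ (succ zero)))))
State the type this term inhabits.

inferred type:
  Eq (forall (ε : Eq Nat (succ (succ zero)) (succ (succ zero))), Nat) (fun (σ : Eq Nat (succ (succ zero)) (succ (succ zero))) => succ (succ zero)) (fun (ζ : Eq Nat (succ (succ zero)) (succ (succ zero))) => succ (succ zero))


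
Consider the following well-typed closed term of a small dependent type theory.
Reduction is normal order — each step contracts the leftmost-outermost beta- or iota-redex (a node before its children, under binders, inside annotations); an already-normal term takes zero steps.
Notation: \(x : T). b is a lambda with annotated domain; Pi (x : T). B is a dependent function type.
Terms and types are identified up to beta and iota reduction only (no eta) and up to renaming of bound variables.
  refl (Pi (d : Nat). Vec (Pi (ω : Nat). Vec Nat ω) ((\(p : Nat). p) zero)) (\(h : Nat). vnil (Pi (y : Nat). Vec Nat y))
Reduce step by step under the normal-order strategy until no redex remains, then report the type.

normal-order reduction:
  refl (Pi (d : Nat). Vec (Pi (ω : Nat). Vec Nat ω) ((\(p : Nat). p) zero)) (\(h : Nat). vnil (Pi (y : Nat). Vec Nat y))
  ~> refl (Pi (d : Nat). Vec (Pi (ω : Nat). Vec Nat ω) zero) (\(p : Nat). vnil (Pi (h : Nat). Vec Nat h))
the term's type:
  Eq (Pi (d : Nat). Vec (Pi (ω : Nat). Vec Nat ω) zero) (\(p : Nat). vnil (Pi (h : Nat). Vec Nat h)) (\(y : Nat). vnil (Pi (θ : Nat). Vec Nat θ))


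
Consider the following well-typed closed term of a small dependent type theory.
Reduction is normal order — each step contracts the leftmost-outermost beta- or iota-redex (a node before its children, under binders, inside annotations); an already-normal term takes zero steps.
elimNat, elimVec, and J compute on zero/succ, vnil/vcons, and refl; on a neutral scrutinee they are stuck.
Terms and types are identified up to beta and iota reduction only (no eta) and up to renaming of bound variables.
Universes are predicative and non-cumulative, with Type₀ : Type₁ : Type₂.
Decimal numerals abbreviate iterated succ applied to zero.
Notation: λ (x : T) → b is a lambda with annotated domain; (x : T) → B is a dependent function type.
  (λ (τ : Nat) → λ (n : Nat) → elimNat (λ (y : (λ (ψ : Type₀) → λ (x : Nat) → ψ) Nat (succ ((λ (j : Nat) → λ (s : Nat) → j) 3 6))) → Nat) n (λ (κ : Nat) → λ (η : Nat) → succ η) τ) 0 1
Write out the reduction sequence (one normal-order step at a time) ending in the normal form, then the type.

normal-order reduction sequence:
  (λ (τ : Nat) → λ (n : Nat) → elimNat (λ (y : (λ (ψ : Type₀) → λ (x : Nat) → ψ) Nat (succ ((λ (j : Nat) → λ (s : Nat) → j) 3 6))) → Nat) n (λ (κ : Nat) → λ (η : Nat) → succ η) τ) 0 1
  ~> (λ (τ : Nat) → elimNat (λ (n : (λ (y : Type₀) → λ (ψ : Nat) → y) Nat (succ ((λ (x : Nat) → λ (j : Nat) → x) 3 6))) → Nat) τ (λ (s : Nat) → λ (κ : Nat) → succ κ) 0) 1
  ~> elimNat (λ (τ : (λ (n : Type₀) → λ (y : Nat) → n) Nat (succ ((λ (ψ : Nat) → λ (x : Nat) → ψ) 3 6))) → Nat) 1 (λ (j : Nat) → λ (s : Nat) → succ s) 0
  ~> 1
the term's type:
  Nat


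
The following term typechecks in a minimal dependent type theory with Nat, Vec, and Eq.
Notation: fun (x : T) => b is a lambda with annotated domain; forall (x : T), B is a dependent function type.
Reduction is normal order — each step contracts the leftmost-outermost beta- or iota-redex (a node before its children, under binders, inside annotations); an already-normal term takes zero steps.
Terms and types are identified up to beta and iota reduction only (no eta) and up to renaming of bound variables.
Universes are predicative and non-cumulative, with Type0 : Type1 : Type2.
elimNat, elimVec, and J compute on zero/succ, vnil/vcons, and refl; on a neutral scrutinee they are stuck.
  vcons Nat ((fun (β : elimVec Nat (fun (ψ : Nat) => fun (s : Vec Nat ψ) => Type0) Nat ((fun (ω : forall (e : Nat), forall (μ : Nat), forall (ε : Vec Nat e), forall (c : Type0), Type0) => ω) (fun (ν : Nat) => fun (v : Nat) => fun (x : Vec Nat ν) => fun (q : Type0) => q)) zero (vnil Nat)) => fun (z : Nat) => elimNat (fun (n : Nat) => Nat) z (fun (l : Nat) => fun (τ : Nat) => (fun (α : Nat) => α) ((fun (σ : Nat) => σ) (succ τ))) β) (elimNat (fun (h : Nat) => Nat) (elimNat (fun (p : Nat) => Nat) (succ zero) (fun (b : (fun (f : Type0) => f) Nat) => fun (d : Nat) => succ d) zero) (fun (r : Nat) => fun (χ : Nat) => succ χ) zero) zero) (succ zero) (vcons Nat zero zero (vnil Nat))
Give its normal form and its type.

reduced normal form:
  vcons Nat (succ zero) (succ zero) (vcons Nat zero zero (vnil Nat))
type:
  Vec Nat (succ (succ zero))


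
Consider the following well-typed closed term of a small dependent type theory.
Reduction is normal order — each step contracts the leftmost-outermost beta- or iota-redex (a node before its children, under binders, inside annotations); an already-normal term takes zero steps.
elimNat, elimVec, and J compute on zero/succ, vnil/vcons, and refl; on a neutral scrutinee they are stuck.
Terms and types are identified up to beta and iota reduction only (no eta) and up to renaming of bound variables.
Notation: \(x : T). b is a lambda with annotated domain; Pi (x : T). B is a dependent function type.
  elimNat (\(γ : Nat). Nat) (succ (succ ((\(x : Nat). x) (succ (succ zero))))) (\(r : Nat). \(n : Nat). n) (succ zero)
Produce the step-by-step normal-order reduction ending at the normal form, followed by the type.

reduction (normal order):
  elimNat (\(γ : Nat). Nat) (succ (succ ((\(x : Nat). x) (succ (succ zero))))) (\(r : Nat). \(n : Nat). n) (succ zero)
  ~> (\(γ : Nat). \(x : Nat). x) zero (elimNat (\(r : Nat). Nat) (succ (succ ((\(n : Nat). n) (succ (succ zero))))) (\(δ : Nat). \(q : Nat). q) zero)
  ~> (\(γ : Nat). γ) (elimNat (\(x : Nat). Nat) (succ (succ ((\(r : Nat). r) (succ (succ zero))))) (\(n : Nat). \(δ : Nat). δ) zero)
  ~> elimNat (\(γ : Nat). Nat) (succ (succ ((\(x : Nat). x) (succ (succ zero))))) (\(r : Nat). \(n : Nat). n) zero
  ~> succ (succ ((\(γ : Nat). γ) (succ (succ zero))))
  ~> succ (succ (succ (succ zero)))
the term's type:
  Nat


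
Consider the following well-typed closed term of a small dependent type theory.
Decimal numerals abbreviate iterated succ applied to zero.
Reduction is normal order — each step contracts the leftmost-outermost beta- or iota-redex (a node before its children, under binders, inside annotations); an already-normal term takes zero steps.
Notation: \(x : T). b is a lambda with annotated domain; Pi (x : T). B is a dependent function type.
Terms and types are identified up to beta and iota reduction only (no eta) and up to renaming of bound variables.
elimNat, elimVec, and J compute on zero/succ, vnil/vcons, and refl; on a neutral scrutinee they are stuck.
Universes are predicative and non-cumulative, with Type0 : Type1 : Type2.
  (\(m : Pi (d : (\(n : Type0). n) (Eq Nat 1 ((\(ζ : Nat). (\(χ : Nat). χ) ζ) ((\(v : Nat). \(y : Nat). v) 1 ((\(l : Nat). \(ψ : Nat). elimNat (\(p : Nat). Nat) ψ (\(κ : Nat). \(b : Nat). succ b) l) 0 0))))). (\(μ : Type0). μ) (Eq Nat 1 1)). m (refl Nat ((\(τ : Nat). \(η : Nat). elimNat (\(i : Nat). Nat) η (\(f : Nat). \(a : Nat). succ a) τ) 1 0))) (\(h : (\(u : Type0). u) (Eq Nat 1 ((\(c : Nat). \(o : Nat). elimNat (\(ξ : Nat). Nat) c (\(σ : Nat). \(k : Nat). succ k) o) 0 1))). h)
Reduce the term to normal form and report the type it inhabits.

reduced normal form:
  refl Nat 1
type:
  Eq Nat 1 1


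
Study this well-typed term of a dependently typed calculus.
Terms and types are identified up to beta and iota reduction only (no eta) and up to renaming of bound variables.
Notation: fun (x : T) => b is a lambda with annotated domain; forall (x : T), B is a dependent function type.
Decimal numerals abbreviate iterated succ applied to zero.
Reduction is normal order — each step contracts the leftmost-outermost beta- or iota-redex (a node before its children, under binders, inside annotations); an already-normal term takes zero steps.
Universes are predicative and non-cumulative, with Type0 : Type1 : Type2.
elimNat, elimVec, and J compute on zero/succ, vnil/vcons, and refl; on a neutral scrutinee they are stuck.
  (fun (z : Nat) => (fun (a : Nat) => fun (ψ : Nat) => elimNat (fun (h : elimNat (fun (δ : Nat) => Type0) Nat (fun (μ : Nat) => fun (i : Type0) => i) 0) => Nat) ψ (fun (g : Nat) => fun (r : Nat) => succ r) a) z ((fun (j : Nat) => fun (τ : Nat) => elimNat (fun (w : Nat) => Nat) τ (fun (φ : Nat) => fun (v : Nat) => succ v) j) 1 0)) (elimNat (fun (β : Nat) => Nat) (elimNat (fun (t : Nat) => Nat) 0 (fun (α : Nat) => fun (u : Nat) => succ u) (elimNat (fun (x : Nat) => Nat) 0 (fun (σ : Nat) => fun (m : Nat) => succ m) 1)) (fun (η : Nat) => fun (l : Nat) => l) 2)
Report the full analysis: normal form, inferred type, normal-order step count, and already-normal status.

reduced normal form:
  2
type:
  Nat
normal-order step count: 29
term was already normal: no
first redex: a beta-redex


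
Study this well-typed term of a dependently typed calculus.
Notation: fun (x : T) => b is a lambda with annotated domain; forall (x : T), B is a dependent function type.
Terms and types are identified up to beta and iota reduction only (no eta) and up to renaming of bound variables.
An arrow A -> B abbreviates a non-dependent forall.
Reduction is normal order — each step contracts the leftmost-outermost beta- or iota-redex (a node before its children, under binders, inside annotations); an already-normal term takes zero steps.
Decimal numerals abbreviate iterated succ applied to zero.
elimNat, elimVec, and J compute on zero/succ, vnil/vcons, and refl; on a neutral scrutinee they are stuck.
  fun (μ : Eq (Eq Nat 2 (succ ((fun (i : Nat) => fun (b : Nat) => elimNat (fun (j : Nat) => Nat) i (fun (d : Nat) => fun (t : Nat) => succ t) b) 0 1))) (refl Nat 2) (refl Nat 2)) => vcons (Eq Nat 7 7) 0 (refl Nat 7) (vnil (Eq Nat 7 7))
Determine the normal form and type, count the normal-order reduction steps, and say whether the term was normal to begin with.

reduced normal form:
  fun (μ : Eq (Eq Nat 2 2) (refl Nat 2) (refl Nat 2)) => vcons (Eq Nat 7 7) 0 (refl Nat 7) (vnil (Eq Nat 7 7))
the term's type:
  Eq (Eq Nat 2 2) (refl Nat 2) (refl Nat 2) -> Vec (Eq Nat 7 7) 1
steps to reach normal form (normal order): 6
already normal: no
first redex: a beta-redex


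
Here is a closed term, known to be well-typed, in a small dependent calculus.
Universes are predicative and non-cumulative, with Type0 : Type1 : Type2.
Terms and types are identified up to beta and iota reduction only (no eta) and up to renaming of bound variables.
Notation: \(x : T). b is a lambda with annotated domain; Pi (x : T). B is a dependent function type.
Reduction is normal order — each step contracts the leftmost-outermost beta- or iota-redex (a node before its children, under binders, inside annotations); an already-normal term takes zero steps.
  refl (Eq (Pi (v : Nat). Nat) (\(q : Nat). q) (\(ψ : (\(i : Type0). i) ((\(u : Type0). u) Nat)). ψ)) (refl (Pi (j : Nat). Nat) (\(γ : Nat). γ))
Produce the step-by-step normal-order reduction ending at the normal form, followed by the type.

normal-order reduction sequence:
  refl (Eq (Pi (v : Nat). Nat) (\(q : Nat). q) (\(ψ : (\(i : Type0). i) ((\(u : Type0). u) Nat)). ψ)) (refl (Pi (j : Nat). Nat) (\(γ : Nat). γ))
  ~> refl (Eq (Pi (v : Nat). Nat) (\(q : Nat). q) (\(ψ : (\(i : Type0). i) Nat). ψ)) (refl (Pi (u : Nat). Nat) (\(j : Nat). j))
  ~> refl (Eq (Pi (v : Nat). Nat) (\(q : Nat). q) (\(ψ : Nat). ψ)) (refl (Pi (i : Nat). Nat) (\(u : Nat). u))
type:
  Eq (Eq (Pi (v : Nat). Nat) (\(q : Nat). q) (\(ψ : Nat). ψ)) (refl (Pi (i : Nat). Nat) (\(u : Nat). u)) (refl (Pi (j : Nat). Nat) (\(γ : Nat). γ))


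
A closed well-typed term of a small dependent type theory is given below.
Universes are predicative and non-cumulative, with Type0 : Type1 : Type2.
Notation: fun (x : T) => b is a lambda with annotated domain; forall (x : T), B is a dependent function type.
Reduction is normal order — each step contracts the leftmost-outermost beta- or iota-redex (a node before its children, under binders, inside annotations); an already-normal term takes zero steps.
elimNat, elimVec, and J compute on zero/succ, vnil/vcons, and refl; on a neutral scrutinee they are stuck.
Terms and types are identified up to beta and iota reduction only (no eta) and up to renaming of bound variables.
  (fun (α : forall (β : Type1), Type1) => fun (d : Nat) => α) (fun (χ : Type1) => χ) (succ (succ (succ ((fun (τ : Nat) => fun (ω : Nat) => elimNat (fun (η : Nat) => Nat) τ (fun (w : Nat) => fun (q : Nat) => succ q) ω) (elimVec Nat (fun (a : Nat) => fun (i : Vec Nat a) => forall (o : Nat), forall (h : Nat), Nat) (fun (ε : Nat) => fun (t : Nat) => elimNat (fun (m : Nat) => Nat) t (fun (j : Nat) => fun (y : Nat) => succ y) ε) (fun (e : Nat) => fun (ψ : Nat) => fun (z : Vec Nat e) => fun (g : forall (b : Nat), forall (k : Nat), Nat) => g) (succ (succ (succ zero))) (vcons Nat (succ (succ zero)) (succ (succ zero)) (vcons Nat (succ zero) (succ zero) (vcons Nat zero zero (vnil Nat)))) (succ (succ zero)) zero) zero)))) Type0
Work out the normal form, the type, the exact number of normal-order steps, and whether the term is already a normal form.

reduced normal form:
  Type0
type:
  Type1
reduction steps (normal order): 3
term was already normal: no
first contracted redex: a beta-redex


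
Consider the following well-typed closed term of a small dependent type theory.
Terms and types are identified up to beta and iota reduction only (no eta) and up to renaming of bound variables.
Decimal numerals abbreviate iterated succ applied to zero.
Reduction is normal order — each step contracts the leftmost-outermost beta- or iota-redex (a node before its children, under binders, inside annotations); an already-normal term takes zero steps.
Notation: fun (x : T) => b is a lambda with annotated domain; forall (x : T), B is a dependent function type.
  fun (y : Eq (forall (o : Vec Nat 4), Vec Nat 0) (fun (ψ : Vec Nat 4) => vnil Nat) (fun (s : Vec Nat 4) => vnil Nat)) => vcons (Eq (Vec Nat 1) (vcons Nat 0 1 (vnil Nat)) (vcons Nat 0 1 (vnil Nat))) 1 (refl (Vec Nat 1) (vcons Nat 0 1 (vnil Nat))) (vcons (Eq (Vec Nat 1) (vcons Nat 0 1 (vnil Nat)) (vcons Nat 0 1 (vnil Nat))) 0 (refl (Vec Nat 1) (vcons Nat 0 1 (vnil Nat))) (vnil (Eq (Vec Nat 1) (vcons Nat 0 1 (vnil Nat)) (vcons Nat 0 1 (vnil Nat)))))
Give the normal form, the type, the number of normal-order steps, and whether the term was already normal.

reduced normal form:
  fun (y : Eq (forall (o : Vec Nat 4), Vec Nat 0) (fun (ψ : Vec Nat 4) => vnil Nat) (fun (s : Vec Nat 4) => vnil Nat)) => vcons (Eq (Vec Nat 1) (vcons Nat 0 1 (vnil Nat)) (vcons Nat 0 1 (vnil Nat))) 1 (refl (Vec Nat 1) (vcons Nat 0 1 (vnil Nat))) (vcons (Eq (Vec Nat 1) (vcons Nat 0 1 (vnil Nat)) (vcons Nat 0 1 (vnil Nat))) 0 (refl (Vec Nat 1) (vcons Nat 0 1 (vnil Nat))) (vnil (Eq (Vec Nat 1) (vcons Nat 0 1 (vnil Nat)) (vcons Nat 0 1 (vnil Nat)))))
type:
  forall (y : Eq (forall (o : Vec Nat 4), Vec Nat 0) (fun (ψ : Vec Nat 4) => vnil Nat) (fun (s : Vec Nat 4) => vnil Nat)), Vec (Eq (Vec Nat 1) (vcons Nat 0 1 (vnil Nat)) (vcons Nat 0 1 (vnil Nat))) 2
reduction steps (normal order): 0
started in normal form: yes


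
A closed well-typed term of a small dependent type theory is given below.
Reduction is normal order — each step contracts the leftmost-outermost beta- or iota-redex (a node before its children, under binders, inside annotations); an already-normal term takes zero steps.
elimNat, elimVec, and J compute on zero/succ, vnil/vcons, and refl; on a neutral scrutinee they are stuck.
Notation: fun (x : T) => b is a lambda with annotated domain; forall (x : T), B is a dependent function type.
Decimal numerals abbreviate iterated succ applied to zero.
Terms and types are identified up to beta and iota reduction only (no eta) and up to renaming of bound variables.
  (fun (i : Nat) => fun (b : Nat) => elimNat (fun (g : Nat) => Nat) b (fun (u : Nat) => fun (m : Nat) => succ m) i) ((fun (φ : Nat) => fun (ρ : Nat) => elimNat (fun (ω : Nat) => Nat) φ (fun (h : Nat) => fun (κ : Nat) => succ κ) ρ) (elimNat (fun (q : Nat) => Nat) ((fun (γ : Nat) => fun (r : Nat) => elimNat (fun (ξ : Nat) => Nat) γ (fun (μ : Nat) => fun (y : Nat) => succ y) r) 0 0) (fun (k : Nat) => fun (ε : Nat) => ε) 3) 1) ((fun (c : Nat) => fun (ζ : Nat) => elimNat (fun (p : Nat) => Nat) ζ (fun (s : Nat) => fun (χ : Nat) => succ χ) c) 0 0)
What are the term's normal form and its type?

normal form:
  1
the term's type:
  Nat


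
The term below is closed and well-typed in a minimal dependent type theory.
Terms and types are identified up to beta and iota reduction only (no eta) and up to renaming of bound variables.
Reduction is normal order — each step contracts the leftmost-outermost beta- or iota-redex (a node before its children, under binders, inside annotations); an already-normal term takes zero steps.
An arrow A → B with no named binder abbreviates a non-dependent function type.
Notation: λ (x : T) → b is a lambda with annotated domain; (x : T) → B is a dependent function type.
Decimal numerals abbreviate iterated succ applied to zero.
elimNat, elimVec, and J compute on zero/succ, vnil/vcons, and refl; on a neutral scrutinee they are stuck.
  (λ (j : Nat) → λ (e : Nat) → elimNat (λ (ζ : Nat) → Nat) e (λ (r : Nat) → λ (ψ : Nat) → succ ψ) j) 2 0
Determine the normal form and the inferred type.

resulting normal form:
  2
type:
  Nat
observation: 9 normal-order steps normalize the term, beginning with a beta-redex.


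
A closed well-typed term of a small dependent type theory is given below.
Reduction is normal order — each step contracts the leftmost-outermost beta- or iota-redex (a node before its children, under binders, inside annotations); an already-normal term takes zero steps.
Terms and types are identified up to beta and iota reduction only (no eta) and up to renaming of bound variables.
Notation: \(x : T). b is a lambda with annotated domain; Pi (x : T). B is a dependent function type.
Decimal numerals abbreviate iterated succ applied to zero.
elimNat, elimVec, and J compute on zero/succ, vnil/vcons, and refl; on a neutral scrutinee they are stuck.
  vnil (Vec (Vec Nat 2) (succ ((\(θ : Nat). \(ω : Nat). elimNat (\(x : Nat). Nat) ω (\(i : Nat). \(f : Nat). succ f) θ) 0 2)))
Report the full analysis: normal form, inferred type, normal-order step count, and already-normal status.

normal form:
  vnil (Vec (Vec Nat 2) 3)
type:
  Vec (Vec (Vec Nat 2) 3) 0
normal-order step count: 3
term was already normal: no
first contracted redex: a beta-redex


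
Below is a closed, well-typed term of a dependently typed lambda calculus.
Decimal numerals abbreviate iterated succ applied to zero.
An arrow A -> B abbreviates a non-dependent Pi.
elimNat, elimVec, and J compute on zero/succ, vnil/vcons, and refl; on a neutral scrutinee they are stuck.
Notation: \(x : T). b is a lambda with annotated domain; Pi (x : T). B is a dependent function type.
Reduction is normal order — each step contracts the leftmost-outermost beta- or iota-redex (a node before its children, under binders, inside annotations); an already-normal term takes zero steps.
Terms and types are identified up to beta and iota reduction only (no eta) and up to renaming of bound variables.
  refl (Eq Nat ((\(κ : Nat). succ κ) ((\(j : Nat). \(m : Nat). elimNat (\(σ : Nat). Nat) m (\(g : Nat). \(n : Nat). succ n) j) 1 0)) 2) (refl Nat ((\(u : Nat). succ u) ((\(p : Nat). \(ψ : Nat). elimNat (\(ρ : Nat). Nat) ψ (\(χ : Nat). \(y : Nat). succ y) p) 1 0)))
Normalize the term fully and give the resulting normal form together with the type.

reduced normal form:
  refl (Eq Nat 2 2) (refl Nat 2)
the term's type:
  Eq (Eq Nat 2 2) (refl Nat 2) (refl Nat 2)
observation: normalization takes exactly 14 steps under the normal-order strategy.


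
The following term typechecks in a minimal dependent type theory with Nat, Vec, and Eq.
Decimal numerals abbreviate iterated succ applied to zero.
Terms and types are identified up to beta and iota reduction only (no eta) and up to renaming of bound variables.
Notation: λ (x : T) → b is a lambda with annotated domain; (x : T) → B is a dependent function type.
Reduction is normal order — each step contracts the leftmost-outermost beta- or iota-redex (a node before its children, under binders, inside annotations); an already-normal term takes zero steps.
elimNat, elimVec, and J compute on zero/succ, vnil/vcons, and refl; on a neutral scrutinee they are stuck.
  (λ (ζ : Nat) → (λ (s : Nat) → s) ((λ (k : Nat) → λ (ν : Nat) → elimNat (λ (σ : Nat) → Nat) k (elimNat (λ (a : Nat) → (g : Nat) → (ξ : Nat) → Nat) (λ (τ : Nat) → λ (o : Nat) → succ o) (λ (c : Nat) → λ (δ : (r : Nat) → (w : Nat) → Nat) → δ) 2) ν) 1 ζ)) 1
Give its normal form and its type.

reduced normal form:
  2
inferred type:
  Nat
observation: 15 normal-order steps separate the term from its normal form.


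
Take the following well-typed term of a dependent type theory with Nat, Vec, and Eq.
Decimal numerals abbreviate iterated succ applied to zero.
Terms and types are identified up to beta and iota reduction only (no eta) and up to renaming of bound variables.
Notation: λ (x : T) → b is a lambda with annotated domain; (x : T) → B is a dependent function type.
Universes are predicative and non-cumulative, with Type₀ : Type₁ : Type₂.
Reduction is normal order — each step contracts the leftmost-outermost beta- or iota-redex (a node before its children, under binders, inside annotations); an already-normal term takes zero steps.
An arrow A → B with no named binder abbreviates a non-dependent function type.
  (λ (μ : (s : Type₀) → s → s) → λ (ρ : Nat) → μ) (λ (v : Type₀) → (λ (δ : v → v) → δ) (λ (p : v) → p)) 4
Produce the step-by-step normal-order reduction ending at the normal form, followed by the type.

reduction (normal order):
  (λ (μ : (s : Type₀) → s → s) → λ (ρ : Nat) → μ) (λ (v : Type₀) → (λ (δ : v → v) → δ) (λ (p : v) → p)) 4
  ~> (λ (μ : Nat) → λ (s : Type₀) → (λ (ρ : s → s) → ρ) (λ (v : s) → v)) 4
  ~> λ (μ : Type₀) → (λ (s : μ → μ) → s) (λ (ρ : μ) → ρ)
  ~> λ (μ : Type₀) → λ (s : μ) → s
type:
  (μ : Type₀) → μ → μ


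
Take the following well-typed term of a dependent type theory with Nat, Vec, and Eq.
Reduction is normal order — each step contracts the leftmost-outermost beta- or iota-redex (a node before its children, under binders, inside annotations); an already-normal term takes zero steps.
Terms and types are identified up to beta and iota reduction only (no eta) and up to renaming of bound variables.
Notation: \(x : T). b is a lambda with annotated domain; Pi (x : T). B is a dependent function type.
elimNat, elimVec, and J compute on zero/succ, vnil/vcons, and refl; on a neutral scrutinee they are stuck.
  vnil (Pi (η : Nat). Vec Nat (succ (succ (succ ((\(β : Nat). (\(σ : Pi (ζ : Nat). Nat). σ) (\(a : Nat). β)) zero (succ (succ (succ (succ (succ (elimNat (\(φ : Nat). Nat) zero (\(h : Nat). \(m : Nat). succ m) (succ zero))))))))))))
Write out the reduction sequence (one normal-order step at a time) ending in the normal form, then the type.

normal-order reduction:
  vnil (Pi (η : Nat). Vec Nat (succ (succ (succ ((\(β : Nat). (\(σ : Pi (ζ : Nat). Nat). σ) (\(a : Nat). β)) zero (succ (succ (succ (succ (succ (elimNat (\(φ : Nat). Nat) zero (\(h : Nat). \(m : Nat). succ m) (succ zero))))))))))))
  ~> vnil (Pi (η : Nat). Vec Nat (succ (succ (succ ((\(β : Pi (σ : Nat). Nat). β) (\(ζ : Nat). zero) (succ (succ (succ (succ (succ (elimNat (\(a : Nat). Nat) zero (\(φ : Nat). \(h : Nat). succ h) (succ zero))))))))))))
  ~> vnil (Pi (η : Nat). Vec Nat (succ (succ (succ ((\(β : Nat). zero) (succ (succ (succ (succ (succ (elimNat (\(σ : Nat). Nat) zero (\(ζ : Nat). \(a : Nat). succ a) (succ zero))))))))))))
  ~> vnil (Pi (η : Nat). Vec Nat (succ (succ (succ zero))))
inferred type:
  Vec (Pi (η : Nat). Vec Nat (succ (succ (succ zero)))) zero
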